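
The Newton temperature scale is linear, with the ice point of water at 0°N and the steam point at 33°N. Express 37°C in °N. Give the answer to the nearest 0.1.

Linearly onto the Newton scale: 0 + (37.0000 / 100) × (33 - 0) = 12.2°N.

12.2°N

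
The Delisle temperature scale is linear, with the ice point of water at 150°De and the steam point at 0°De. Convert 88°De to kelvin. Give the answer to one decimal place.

Linear interpolation between the fixed points: C = (88 - 150) × 100 / (0 - 150) = 41.3333°C.
Then 41.3333 + 273.15 = 314.5 K.

314.5 K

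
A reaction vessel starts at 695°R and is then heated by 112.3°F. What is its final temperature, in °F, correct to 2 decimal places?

347.63°F

Initial temperature in Celsius: (695 - 491.67) × 5/9 = 112.9611°C.
The 112.3°F change is an interval, so only the factor 5/9 applies: +112.3 × 5/9 = +62.3889°C.
Final Celsius temperature: 112.9611 + 62.3889 = 175.3500°C.
In Fahrenheit: 175.3500 × 1.8 + 32 = 347.63°F.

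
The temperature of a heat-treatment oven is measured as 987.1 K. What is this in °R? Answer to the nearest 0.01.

1776.78°R

In Celsius: 987.1 - 273.15 = 713.9500°C.
In Rankine: 713.9500 × 1.8 + 491.67 = 1776.78°R.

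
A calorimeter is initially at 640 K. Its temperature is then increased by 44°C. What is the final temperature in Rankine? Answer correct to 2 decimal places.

Initial temperature in Celsius: 640 - 273.15 = 366.8500°C.
Final Celsius temperature: 366.8500 + 44.0000 = 410.8500°C.
In Rankine: 410.8500 × 1.8 + 491.67 = 1231.20°R.

1231.20°R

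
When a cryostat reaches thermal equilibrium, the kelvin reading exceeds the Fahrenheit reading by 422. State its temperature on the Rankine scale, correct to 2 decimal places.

84.76°R

Let x be the kelvin reading; then the Fahrenheit reading is 1.8·x - 459.67.
(1.8·x - 459.67) - x = -422  ⇒  (0.8)·x = 37.67  ⇒  x = 47.0875 K.
In Celsius: 47.0875 - 273.15 = -226.0625°C.
In Rankine: -226.0625 × 1.8 + 491.67 = 84.76°R.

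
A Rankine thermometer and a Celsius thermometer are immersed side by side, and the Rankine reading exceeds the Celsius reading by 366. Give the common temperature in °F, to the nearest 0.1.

-250.8°F

Let x be the Rankine reading; then the Celsius reading is 5/9·x - 273.15.
(5/9·x - 273.15) - x = -366  ⇒  (-4/9)·x = -92.85  ⇒  x = 208.9125°R.
In Celsius: (208.9125 - 491.67) × 5/9 = -157.0875°C.
In Fahrenheit: -157.0875 × 1.8 + 32 = -250.8°F.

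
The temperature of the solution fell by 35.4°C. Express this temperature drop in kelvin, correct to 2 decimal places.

35.40 K

Celsius and kelvin degrees are the same size, so the interval is unchanged: 35.40.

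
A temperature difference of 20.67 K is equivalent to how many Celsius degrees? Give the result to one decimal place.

20.7°C

Kelvin and Celsius degrees are the same size, so the interval is unchanged: 20.7.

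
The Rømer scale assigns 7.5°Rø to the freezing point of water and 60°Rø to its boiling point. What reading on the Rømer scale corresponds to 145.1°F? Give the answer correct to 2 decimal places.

First in Celsius: (145.1 - 32) × 5/9 = 62.8333°C.
Linearly onto the Rømer scale: 7.5 + (62.8333 / 100) × (60 - 7.5) = 40.49°Rø.

40.49°Rø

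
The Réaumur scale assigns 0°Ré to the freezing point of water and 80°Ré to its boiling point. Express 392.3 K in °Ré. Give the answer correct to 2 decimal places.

95.32°Ré

First in Celsius: 392.3 - 273.15 = 119.1500°C.
Linearly onto the Réaumur scale: 0 + (119.1500 / 100) × (80 - 0) = 95.32°Ré.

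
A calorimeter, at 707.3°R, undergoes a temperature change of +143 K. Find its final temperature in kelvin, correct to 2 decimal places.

Initial temperature in Celsius: (707.3 - 491.67) × 5/9 = 119.7944°C.
The 143 K change is an interval; Kelvin and Celsius degrees are the same size, so ΔC = +143°C.
Final Celsius temperature: 119.7944 + 143.0000 = 262.7944°C.
In kelvin: 262.7944 + 273.15 = 535.94 K.

535.94 K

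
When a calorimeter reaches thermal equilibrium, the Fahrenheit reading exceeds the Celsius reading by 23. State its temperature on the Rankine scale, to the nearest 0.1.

471.4°R

Let x be the Fahrenheit reading; then the Celsius reading is 5/9·x - 17.7778.
(5/9·x - 17.7778) - x = -23  ⇒  (-4/9)·x = -47/9  ⇒  x = 11.7500°F.
In Celsius: (11.75 - 32) × 5/9 = -11.2500°C.
In Rankine: -11.2500 × 1.8 + 491.67 = 471.4°R.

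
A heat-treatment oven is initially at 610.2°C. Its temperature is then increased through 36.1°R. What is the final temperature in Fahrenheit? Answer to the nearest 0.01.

The 36.1°R change is an interval, so only the factor 5/9 applies: +36.1 × 5/9 = +20.0556°C.
Final Celsius temperature: 610.2000 + 20.0556 = 630.2556°C.
In Fahrenheit: 630.2556 × 1.8 + 32 = 1166.46°F.

1166.46°F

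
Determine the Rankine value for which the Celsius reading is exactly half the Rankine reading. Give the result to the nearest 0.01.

4916.70°R

Let R be the Rankine reading. The Celsius reading is C = 5/9·R - 273.15.
Require C = 0.5·R: 5/9·R - 273.15 = 0.5·R.
(1/18)·R = 273.15  ⇒  R = 4916.70.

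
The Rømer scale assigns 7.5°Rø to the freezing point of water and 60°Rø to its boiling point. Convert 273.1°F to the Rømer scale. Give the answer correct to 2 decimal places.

77.82°Rø

First in Celsius: (273.1 - 32) × 5/9 = 133.9444°C.
Linearly onto the Rømer scale: 7.5 + (133.9444 / 100) × (60 - 7.5) = 77.82°Rø.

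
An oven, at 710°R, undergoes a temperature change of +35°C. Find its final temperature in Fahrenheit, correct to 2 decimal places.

Initial temperature in Celsius: (710 - 491.67) × 5/9 = 121.2944°C.
Final Celsius temperature: 121.2944 + 35.0000 = 156.2944°C.
In Fahrenheit: 156.2944 × 1.8 + 32 = 313.33°F.

313.33°F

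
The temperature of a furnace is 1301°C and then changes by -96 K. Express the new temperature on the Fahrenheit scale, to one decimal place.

2201.0°F

The 96 K change is an interval; Kelvin and Celsius degrees are the same size, so ΔC = -96°C.
Final Celsius temperature: 1301.0000 - 96.0000 = 1205.0000°C.
In Fahrenheit: 1205.0000 × 1.8 + 32 = 2201.0°F.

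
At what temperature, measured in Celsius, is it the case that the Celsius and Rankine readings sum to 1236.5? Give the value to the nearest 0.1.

266.0°C

Let C be the Celsius reading. The Rankine reading is R = 1.8·C + 491.67.
Require C + R = 1236.5: (2.8)·C + 491.67 = 1236.5.
C = (1236.5 - 491.67) / (2.8) = 266.0.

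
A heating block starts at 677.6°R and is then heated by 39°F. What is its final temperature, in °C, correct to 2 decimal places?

124.96°C

Initial temperature in Celsius: (677.6 - 491.67) × 5/9 = 103.2944°C.
The 39°F change is an interval, so only the factor 5/9 applies: +39 × 5/9 = +21.6667°C.
Final Celsius temperature: 103.2944 + 21.6667 = 124.9611°C.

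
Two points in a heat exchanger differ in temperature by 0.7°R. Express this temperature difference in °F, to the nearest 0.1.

0.7°F

Rankine and Fahrenheit degrees are the same size, so the interval is unchanged: 0.7.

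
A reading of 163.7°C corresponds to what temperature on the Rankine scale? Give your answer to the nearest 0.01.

In Rankine: 163.7000 × 1.8 + 491.67 = 786.33°R.

786.33°R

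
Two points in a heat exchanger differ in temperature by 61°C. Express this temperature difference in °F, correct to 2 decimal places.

109.80°F

Only the scale ratio 1.8 matters for a change in temperature.
61 × 1.8 = 109.80.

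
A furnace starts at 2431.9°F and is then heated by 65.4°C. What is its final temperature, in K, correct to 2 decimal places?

Initial temperature in Celsius: (2431.9 - 32) × 5/9 = 1333.2778°C.
Final Celsius temperature: 1333.2778 + 65.4000 = 1398.6778°C.
In kelvin: 1398.6778 + 273.15 = 1671.83 K.

1671.83 K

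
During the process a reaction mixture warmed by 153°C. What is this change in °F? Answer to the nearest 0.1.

An interval of 1°C corresponds to 1.8°F.
153 × 1.8 = 275.4.

275.4°F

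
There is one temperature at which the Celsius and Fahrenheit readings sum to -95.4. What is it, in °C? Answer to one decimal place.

Let C be the Celsius reading. The Fahrenheit reading is F = 1.8·C + 32.
Require C + F = -95.4: (2.8)·C + 32 = -95.4.
C = (-95.4 - 32) / (2.8) = -45.5.

-45.5°C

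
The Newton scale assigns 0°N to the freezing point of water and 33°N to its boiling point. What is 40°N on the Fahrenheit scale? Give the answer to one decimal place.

Linear interpolation between the fixed points: C = (40 - 0) × 100 / (33 - 0) = 121.2121°C.
Then 121.2121 × 1.8 + 32 = 250.2°F.

250.2°F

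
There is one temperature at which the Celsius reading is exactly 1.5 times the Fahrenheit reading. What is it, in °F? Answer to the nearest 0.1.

Let F be the Fahrenheit reading. The Celsius reading is C = 5/9·F - 17.7778.
Require C = 1.5·F: 5/9·F - 17.7778 = 1.5·F.
(-17/18)·F = 17.7778  ⇒  F = -18.8.

-18.8°F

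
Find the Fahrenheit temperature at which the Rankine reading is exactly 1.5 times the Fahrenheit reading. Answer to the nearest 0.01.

919.34°F

Let F be the Fahrenheit reading. The Rankine reading is R = 1·F + 459.67.
Require R = 1.5·F: 1·F + 459.67 = 1.5·F.
(-0.5)·F = -459.67  ⇒  F = 919.34.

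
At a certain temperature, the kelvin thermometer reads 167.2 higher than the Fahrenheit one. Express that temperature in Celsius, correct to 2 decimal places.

92.44°C

Let x be the Fahrenheit reading; then the kelvin reading is 5/9·x + 255.372.
(5/9·x + 255.372) - x = 167.2  ⇒  (-4/9)·x = -88.1722  ⇒  x = 198.3875°F.
In Celsius: (198.3875 - 32) × 5/9 = 92.44°C.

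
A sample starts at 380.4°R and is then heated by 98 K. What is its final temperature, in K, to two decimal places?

309.33 K

Initial temperature in Celsius: (380.4 - 491.67) × 5/9 = -61.8167°C.
The 98 K change is an interval; Kelvin and Celsius degrees are the same size, so ΔC = +98°C.
Final Celsius temperature: -61.8167 + 98.0000 = 36.1833°C.
In kelvin: 36.1833 + 273.15 = 309.33 K.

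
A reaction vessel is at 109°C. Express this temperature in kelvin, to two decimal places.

382.15 K

In kelvin: 109.0000 + 273.15 = 382.15 K.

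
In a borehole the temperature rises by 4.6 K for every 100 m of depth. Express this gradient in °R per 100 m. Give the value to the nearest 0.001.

Since only a temperature interval is involved, the additive offset between the scales drops out.
A change of 1 K is a change of 1.8°R, so 4.6 × 1.8 = 8.280.

8.280 °R/100 m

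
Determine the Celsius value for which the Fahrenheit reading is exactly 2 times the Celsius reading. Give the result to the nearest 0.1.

160.0°C

Let C be the Celsius reading. The Fahrenheit reading is F = 1.8·C + 32.
Require F = 2·C: 1.8·C + 32 = 2·C.
(-0.2)·C = -32  ⇒  C = 160.0.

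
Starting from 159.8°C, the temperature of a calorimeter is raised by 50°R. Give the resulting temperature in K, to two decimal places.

460.73 K

The 50°R change is an interval, so only the factor 5/9 applies: +50 × 5/9 = +27.7778°C.
Final Celsius temperature: 159.8000 + 27.7778 = 187.5778°C.
In kelvin: 187.5778 + 273.15 = 460.73 K.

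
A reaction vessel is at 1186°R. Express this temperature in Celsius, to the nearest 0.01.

In Celsius: (1186 - 491.67) × 5/9 = 385.7389°C.

385.74°C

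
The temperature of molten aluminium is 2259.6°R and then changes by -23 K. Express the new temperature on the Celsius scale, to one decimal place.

959.2°C

Initial temperature in Celsius: (2259.6 - 491.67) × 5/9 = 982.1833°C.
The 23 K change is an interval; Kelvin and Celsius degrees are the same size, so ΔC = -23°C.
Final Celsius temperature: 982.1833 - 23.0000 = 959.1833°C.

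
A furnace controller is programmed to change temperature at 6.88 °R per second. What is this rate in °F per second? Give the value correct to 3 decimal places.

6.880 °F/second

Since only a temperature interval is involved, the additive offset between the scales drops out.
A change of 1°R is a change of 1°F, so 6.88 × 1 = 6.880.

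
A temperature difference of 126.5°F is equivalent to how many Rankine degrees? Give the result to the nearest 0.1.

Fahrenheit and Rankine degrees are the same size, so the interval is unchanged: 126.5.

126.5°R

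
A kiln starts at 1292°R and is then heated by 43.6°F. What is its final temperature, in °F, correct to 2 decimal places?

875.93°F

Initial temperature in Celsius: (1292 - 491.67) × 5/9 = 444.6278°C.
The 43.6°F change is an interval, so only the factor 5/9 applies: +43.6 × 5/9 = +24.2222°C.
Final Celsius temperature: 444.6278 + 24.2222 = 468.8500°C.
In Fahrenheit: 468.8500 × 1.8 + 32 = 875.93°F.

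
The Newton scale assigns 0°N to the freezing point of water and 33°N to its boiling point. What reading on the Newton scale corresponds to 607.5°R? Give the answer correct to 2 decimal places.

First in Celsius: (607.5 - 491.67) × 5/9 = 64.3500°C.
Linearly onto the Newton scale: 0 + (64.3500 / 100) × (33 - 0) = 21.24°N.

21.24°N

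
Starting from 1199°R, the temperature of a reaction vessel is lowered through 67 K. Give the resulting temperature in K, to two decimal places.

Initial temperature in Celsius: (1199 - 491.67) × 5/9 = 392.9611°C.
The 67 K change is an interval; Kelvin and Celsius degrees are the same size, so ΔC = -67°C.
Final Celsius temperature: 392.9611 - 67.0000 = 325.9611°C.
In kelvin: 325.9611 + 273.15 = 599.11 K.

599.11 K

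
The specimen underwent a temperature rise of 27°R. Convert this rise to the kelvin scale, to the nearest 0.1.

For a temperature interval the offset drops out; only the factor 5/9 applies.
27 × 5/9 = 15.0.

15.0 K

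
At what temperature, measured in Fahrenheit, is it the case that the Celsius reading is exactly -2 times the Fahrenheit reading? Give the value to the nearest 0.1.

7.0°F

Let F be the Fahrenheit reading. The Celsius reading is C = 5/9·F - 17.7778.
Require C = -2·F: 5/9·F - 17.7778 = -2·F.
(23/9)·F = 17.7778  ⇒  F = 7.0.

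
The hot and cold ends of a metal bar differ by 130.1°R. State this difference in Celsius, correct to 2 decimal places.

For a temperature interval the offset drops out; only the factor 5/9 applies.
130.1 × 5/9 = 72.28.

72.28°C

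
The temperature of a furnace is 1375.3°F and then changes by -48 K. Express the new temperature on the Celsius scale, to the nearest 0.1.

698.3°C

Initial temperature in Celsius: (1375.3 - 32) × 5/9 = 746.2778°C.
The 48 K change is an interval; Kelvin and Celsius degrees are the same size, so ΔC = -48°C.
Final Celsius temperature: 746.2778 - 48.0000 = 698.2778°C.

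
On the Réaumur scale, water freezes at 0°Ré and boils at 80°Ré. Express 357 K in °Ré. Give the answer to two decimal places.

67.08°Ré

First in Celsius: 357 - 273.15 = 83.8500°C.
Linearly onto the Réaumur scale: 0 + (83.8500 / 100) × (80 - 0) = 67.08°Ré.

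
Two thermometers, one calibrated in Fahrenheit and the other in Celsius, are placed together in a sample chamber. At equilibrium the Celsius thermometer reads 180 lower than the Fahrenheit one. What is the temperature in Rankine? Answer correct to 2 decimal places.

824.67°R

Let x be the Fahrenheit reading; then the Celsius reading is 5/9·x - 17.7778.
(5/9·x - 17.7778) - x = -180  ⇒  (-4/9)·x = -162.222  ⇒  x = 365.0000°F.
In Celsius: (365 - 32) × 5/9 = 185.0000°C.
In Rankine: 185.0000 × 1.8 + 491.67 = 824.67°R.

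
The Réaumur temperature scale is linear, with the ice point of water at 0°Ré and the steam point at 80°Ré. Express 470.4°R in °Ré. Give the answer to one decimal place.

First in Celsius: (470.4 - 491.67) × 5/9 = -11.8167°C.
Linearly onto the Réaumur scale: 0 + (-11.8167 / 100) × (80 - 0) = -9.5°Ré.

-9.5°Ré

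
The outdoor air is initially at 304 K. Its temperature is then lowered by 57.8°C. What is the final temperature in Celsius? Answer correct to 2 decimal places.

-26.95°C

Initial temperature in Celsius: 304 - 273.15 = 30.8500°C.
Final Celsius temperature: 30.8500 - 57.8000 = -26.9500°C.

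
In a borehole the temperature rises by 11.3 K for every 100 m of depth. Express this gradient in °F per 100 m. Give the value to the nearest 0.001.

20.340 °F/100 m

The quantity depends on a temperature interval, so only the ratio of degree sizes applies; the offset between the scales is irrelevant.
A change of 1 K is a change of 1.8°F, so 11.3 × 1.8 = 20.340.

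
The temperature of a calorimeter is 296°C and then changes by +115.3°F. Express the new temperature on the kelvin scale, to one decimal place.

633.2 K

The 115.3°F change is an interval, so only the factor 5/9 applies: +115.3 × 5/9 = +64.0556°C.
Final Celsius temperature: 296.0000 + 64.0556 = 360.0556°C.
In kelvin: 360.0556 + 273.15 = 633.2 K.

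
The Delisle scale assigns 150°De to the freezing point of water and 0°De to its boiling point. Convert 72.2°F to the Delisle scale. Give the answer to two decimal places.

116.50°De

First in Celsius: (72.2 - 32) × 5/9 = 22.3333°C.
Linearly onto the Delisle scale: 150 + (22.3333 / 100) × (0 - 150) = 116.50°De.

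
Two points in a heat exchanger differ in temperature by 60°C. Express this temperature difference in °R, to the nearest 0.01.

An interval of 1°C corresponds to 1.8°R.
60 × 1.8 = 108.00.

108.00°R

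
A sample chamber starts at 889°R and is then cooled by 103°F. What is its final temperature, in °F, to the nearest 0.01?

326.33°F

Initial temperature in Celsius: (889 - 491.67) × 5/9 = 220.7389°C.
The 103°F change is an interval, so only the factor 5/9 applies: -103 × 5/9 = -57.2222°C.
Final Celsius temperature: 220.7389 - 57.2222 = 163.5167°C.
In Fahrenheit: 163.5167 × 1.8 + 32 = 326.33°F.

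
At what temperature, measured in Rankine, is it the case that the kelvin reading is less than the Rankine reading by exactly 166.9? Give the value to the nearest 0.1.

375.5°R

Let R be the Rankine reading. The kelvin reading is K = 5/9·R.
Require K - R = -166.9: (-4/9)·R = -166.9.
R = (-166.9) / (-4/9) = 375.5.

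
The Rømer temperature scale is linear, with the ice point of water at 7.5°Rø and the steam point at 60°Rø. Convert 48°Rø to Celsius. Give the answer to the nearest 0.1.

77.1°C

Linear interpolation between the fixed points: C = (48 - 7.5) × 100 / (60 - 7.5) = 77.1429°C.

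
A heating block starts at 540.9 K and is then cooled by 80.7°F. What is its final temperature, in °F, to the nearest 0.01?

433.25°F

Initial temperature in Celsius: 540.9 - 273.15 = 267.7500°C.
The 80.7°F change is an interval, so only the factor 5/9 applies: -80.7 × 5/9 = -44.8333°C.
Final Celsius temperature: 267.7500 - 44.8333 = 222.9167°C.
In Fahrenheit: 222.9167 × 1.8 + 32 = 433.25°F.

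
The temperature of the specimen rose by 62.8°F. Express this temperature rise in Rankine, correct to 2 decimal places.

62.80°R

Fahrenheit and Rankine degrees are the same size, so the interval is unchanged: 62.80.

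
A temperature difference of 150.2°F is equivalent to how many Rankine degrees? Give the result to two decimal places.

Fahrenheit and Rankine degrees are the same size, so the interval is unchanged: 150.20.

150.20°R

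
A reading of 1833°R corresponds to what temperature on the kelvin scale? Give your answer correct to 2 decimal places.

In Celsius: (1833 - 491.67) × 5/9 = 745.1833°C.
In kelvin: 745.1833 + 273.15 = 1018.33 K.

1018.33 K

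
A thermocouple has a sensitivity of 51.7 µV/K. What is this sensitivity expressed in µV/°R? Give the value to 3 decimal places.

The quantity depends on a temperature interval, so only the ratio of degree sizes applies; the offset between the scales is irrelevant.
A change of 1°R is a change of 5/9 K, so per °R the value is 51.7 × 5/9 = 28.722.

28.722 µV/°R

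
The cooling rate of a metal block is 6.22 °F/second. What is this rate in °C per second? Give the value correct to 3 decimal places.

The quantity depends on a temperature interval, so only the ratio of degree sizes applies; the offset between the scales is irrelevant.
A change of 1°F is a change of 5/9°C, so 6.22 × 5/9 = 3.456.

3.456 °C/second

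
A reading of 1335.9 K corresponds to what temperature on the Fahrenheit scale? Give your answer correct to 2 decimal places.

In Celsius: 1335.9 - 273.15 = 1062.7500°C.
In Fahrenheit: 1062.7500 × 1.8 + 32 = 1944.95°F.

1944.95°F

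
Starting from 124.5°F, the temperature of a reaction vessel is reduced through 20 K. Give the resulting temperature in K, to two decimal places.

Initial temperature in Celsius: (124.5 - 32) × 5/9 = 51.3889°C.
The 20 K change is an interval; Kelvin and Celsius degrees are the same size, so ΔC = -20°C.
Final Celsius temperature: 51.3889 - 20.0000 = 31.3889°C.
In kelvin: 31.3889 + 273.15 = 304.54 K.

304.54 K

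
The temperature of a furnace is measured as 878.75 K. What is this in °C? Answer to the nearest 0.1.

605.6°C

In Celsius: 878.75 - 273.15 = 605.6000°C.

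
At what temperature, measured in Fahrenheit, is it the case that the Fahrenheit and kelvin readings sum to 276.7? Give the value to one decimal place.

13.7°F

Let F be the Fahrenheit reading. The kelvin reading is K = 5/9·F + 255.372.
Require F + K = 276.7: (14/9)·F + 255.372 = 276.7.
F = (276.7 - 255.372) / (14/9) = 13.7.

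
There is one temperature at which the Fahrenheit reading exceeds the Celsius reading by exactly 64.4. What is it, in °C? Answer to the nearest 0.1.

40.5°C

Let C be the Celsius reading. The Fahrenheit reading is F = 1.8·C + 32.
Require F - C = 64.4: (0.8)·C + 32 = 64.4.
C = (64.4 - 32) / (0.8) = 40.5.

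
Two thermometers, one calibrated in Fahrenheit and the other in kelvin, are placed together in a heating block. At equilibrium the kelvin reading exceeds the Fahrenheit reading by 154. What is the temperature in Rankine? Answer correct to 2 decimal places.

687.76°R

Let x be the Fahrenheit reading; then the kelvin reading is 5/9·x + 255.372.
(5/9·x + 255.372) - x = 154  ⇒  (-4/9)·x = -101.372  ⇒  x = 228.0875°F.
In Celsius: (228.0875 - 32) × 5/9 = 108.9375°C.
In Rankine: 108.9375 × 1.8 + 491.67 = 687.76°R.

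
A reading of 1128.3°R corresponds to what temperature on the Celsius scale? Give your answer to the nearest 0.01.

In Celsius: (1128.3 - 491.67) × 5/9 = 353.6833°C.

353.68°C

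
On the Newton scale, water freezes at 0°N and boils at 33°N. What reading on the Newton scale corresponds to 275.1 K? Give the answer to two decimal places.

First in Celsius: 275.1 - 273.15 = 1.9500°C.
Linearly onto the Newton scale: 0 + (1.9500 / 100) × (33 - 0) = 0.64°N.

0.64°N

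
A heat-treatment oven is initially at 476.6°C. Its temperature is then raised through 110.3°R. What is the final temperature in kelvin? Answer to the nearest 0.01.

811.03 K

The 110.3°R change is an interval, so only the factor 5/9 applies: +110.3 × 5/9 = +61.2778°C.
Final Celsius temperature: 476.6000 + 61.2778 = 537.8778°C.
In kelvin: 537.8778 + 273.15 = 811.03 K.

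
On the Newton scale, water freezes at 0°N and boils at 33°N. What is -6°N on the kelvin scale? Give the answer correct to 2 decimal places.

Linear interpolation between the fixed points: C = (-6 - 0) × 100 / (33 - 0) = -18.1818°C.
Then -18.1818 + 273.15 = 254.97 K.

254.97 K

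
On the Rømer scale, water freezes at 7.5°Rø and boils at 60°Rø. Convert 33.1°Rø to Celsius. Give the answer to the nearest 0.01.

48.76°C

Linear interpolation between the fixed points: C = (33.1 - 7.5) × 100 / (60 - 7.5) = 48.7619°C.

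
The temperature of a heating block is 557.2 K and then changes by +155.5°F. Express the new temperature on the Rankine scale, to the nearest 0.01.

1158.46°R

Initial temperature in Celsius: 557.2 - 273.15 = 284.0500°C.
The 155.5°F change is an interval, so only the factor 5/9 applies: +155.5 × 5/9 = +86.3889°C.
Final Celsius temperature: 284.0500 + 86.3889 = 370.4389°C.
In Rankine: 370.4389 × 1.8 + 491.67 = 1158.46°R.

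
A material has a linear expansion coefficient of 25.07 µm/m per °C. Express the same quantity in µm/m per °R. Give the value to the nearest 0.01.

Since only a temperature interval is involved, the additive offset between the scales drops out.
A change of 1°R is a change of 5/9°C, so per °R the value is 25.07 × 5/9 = 13.93.

13.93 µm/m per °R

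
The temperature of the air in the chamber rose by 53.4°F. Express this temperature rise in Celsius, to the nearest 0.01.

Only the scale ratio 5/9 matters for a change in temperature.
53.4 × 5/9 = 29.67.

29.67°C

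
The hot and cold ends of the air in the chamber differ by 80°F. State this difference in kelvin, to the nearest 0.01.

For a temperature interval the offset drops out; only the factor 5/9 applies.
80 × 5/9 = 44.44.

44.44 K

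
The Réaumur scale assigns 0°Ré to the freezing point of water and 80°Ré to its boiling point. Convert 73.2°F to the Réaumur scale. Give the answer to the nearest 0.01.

18.31°Ré

First in Celsius: (73.2 - 32) × 5/9 = 22.8889°C.
Linearly onto the Réaumur scale: 0 + (22.8889 / 100) × (80 - 0) = 18.31°Ré.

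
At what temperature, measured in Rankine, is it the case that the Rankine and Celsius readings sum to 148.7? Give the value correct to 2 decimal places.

Let R be the Rankine reading. The Celsius reading is C = 5/9·R - 273.15.
Require R + C = 148.7: (14/9)·R - 273.15 = 148.7.
R = (148.7 + 273.15) / (14/9) = 271.19.

271.19°R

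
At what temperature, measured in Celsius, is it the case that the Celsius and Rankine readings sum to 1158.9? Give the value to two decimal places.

238.30°C

Let C be the Celsius reading. The Rankine reading is R = 1.8·C + 491.67.
Require C + R = 1158.9: (2.8)·C + 491.67 = 1158.9.
C = (1158.9 - 491.67) / (2.8) = 238.30.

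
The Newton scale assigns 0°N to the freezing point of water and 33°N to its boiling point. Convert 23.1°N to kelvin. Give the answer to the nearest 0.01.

Linear interpolation between the fixed points: C = (23.1 - 0) × 100 / (33 - 0) = 70.0000°C.
Then 70.0000 + 273.15 = 343.15 K.

343.15 K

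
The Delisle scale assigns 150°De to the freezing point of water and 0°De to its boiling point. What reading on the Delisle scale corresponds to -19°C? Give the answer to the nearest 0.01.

Linearly onto the Delisle scale: 150 + (-19.0000 / 100) × (0 - 150) = 178.50°De.

178.50°De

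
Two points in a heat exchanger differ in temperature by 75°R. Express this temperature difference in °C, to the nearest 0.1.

41.7°C

For a temperature interval the offset drops out; only the factor 5/9 applies.
75 × 5/9 = 41.7.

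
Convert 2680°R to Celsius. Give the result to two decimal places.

In Celsius: (2680 - 491.67) × 5/9 = 1215.7389°C.

1215.74°C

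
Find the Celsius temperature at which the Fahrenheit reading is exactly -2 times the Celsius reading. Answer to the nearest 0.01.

Let C be the Celsius reading. The Fahrenheit reading is F = 1.8·C + 32.
Require F = -2·C: 1.8·C + 32 = -2·C.
(3.8)·C = -32  ⇒  C = -8.42.

-8.42°C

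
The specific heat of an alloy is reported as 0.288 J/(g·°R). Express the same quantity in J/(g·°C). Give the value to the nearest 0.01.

Since only a temperature interval is involved, the additive offset between the scales drops out.
A change of 1°C is a change of 1.8°R, so per °C the value is 0.288 × 1.8 = 0.52.

0.52 J/(g·°C)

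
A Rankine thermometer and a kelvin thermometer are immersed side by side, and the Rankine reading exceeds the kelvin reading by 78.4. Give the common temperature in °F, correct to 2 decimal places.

-283.27°F

Let x be the Rankine reading; then the kelvin reading is 5/9·x.
(5/9·x) - x = -78.4  ⇒  (-4/9)·x = -78.4  ⇒  x = 176.4000°R.
In Celsius: (176.4 - 491.67) × 5/9 = -175.1500°C.
In Fahrenheit: -175.1500 × 1.8 + 32 = -283.27°F.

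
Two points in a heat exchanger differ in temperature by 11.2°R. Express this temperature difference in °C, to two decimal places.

For a temperature interval the offset drops out; only the factor 5/9 applies.
11.2 × 5/9 = 6.22.

6.22°C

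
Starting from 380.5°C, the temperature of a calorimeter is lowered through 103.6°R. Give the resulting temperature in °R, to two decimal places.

1072.97°R

The 103.6°R change is an interval, so only the factor 5/9 applies: -103.6 × 5/9 = -57.5556°C.
Final Celsius temperature: 380.5000 - 57.5556 = 322.9444°C.
In Rankine: 322.9444 × 1.8 + 491.67 = 1072.97°R.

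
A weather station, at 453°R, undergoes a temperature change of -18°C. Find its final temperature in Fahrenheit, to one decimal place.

Initial temperature in Celsius: (453 - 491.67) × 5/9 = -21.4833°C.
Final Celsius temperature: -21.4833 - 18.0000 = -39.4833°C.
In Fahrenheit: -39.4833 × 1.8 + 32 = -39.1°F.

-39.1°F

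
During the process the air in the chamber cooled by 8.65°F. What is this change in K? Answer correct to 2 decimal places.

4.81 K

Only the scale ratio 5/9 matters for a change in temperature.
8.65 × 5/9 = 4.81.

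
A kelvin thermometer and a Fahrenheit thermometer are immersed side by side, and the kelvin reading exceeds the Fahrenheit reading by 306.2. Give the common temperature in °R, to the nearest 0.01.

345.31°R

Let x be the kelvin reading; then the Fahrenheit reading is 1.8·x - 459.67.
(1.8·x - 459.67) - x = -306.2  ⇒  (0.8)·x = 153.47  ⇒  x = 191.8375 K.
In Celsius: 191.8375 - 273.15 = -81.3125°C.
In Rankine: -81.3125 × 1.8 + 491.67 = 345.31°R.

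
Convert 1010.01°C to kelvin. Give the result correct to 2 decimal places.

1283.16 K

In kelvin: 1010.0100 + 273.15 = 1283.16 K.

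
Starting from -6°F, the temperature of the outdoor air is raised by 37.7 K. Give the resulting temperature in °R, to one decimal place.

521.5°R

Initial temperature in Celsius: (-6 - 32) × 5/9 = -21.1111°C.
The 37.7 K change is an interval; Kelvin and Celsius degrees are the same size, so ΔC = +37.7°C.
Final Celsius temperature: -21.1111 + 37.7000 = 16.5889°C.
In Rankine: 16.5889 × 1.8 + 491.67 = 521.5°R.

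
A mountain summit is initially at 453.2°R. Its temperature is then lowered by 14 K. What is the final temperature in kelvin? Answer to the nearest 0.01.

237.78 K

Initial temperature in Celsius: (453.2 - 491.67) × 5/9 = -21.3722°C.
The 14 K change is an interval; Kelvin and Celsius degrees are the same size, so ΔC = -14°C.
Final Celsius temperature: -21.3722 - 14.0000 = -35.3722°C.
In kelvin: -35.3722 + 273.15 = 237.78 K.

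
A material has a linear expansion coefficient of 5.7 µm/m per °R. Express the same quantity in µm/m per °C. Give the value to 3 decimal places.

10.260 µm/m per °C

Since only a temperature interval is involved, the additive offset between the scales drops out.
A change of 1°C is a change of 1.8°R, so per °C the value is 5.7 × 1.8 = 10.260.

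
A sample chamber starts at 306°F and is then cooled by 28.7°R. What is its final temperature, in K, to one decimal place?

Initial temperature in Celsius: (306 - 32) × 5/9 = 152.2222°C.
The 28.7°R change is an interval, so only the factor 5/9 applies: -28.7 × 5/9 = -15.9444°C.
Final Celsius temperature: 152.2222 - 15.9444 = 136.2778°C.
In kelvin: 136.2778 + 273.15 = 409.4 K.

409.4 K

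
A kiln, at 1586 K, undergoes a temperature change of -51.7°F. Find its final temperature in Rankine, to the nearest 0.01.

Initial temperature in Celsius: 1586 - 273.15 = 1312.8500°C.
The 51.7°F change is an interval, so only the factor 5/9 applies: -51.7 × 5/9 = -28.7222°C.
Final Celsius temperature: 1312.8500 - 28.7222 = 1284.1278°C.
In Rankine: 1284.1278 × 1.8 + 491.67 = 2803.10°R.

2803.10°R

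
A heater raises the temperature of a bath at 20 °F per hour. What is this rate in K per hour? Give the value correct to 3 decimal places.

11.111 K/hour

The quantity depends on a temperature interval, so only the ratio of degree sizes applies; the offset between the scales is irrelevant.
A change of 1°F is a change of 5/9 K, so 20 × 5/9 = 11.111.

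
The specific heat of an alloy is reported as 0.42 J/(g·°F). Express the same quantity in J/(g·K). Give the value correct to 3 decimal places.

The quantity depends on a temperature interval, so only the ratio of degree sizes applies; the offset between the scales is irrelevant.
A change of 1 K is a change of 1.8°F, so per K the value is 0.42 × 1.8 = 0.756.

0.756 J/(g·K)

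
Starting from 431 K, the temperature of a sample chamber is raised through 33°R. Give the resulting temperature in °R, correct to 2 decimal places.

808.80°R

Initial temperature in Celsius: 431 - 273.15 = 157.8500°C.
The 33°R change is an interval, so only the factor 5/9 applies: +33 × 5/9 = +18.3333°C.
Final Celsius temperature: 157.8500 + 18.3333 = 176.1833°C.
In Rankine: 176.1833 × 1.8 + 491.67 = 808.80°R.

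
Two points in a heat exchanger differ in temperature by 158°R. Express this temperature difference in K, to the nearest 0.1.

87.8 K

For a temperature interval the offset drops out; only the factor 5/9 applies.
158 × 5/9 = 87.8.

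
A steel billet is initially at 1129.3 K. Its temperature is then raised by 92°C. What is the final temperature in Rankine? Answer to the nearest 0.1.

2198.3°R

Initial temperature in Celsius: 1129.3 - 273.15 = 856.1500°C.
Final Celsius temperature: 856.1500 + 92.0000 = 948.1500°C.
In Rankine: 948.1500 × 1.8 + 491.67 = 2198.3°R.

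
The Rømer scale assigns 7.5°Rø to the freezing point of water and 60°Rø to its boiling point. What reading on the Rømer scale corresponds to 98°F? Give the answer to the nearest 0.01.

First in Celsius: (98 - 32) × 5/9 = 36.6667°C.
Linearly onto the Rømer scale: 7.5 + (36.6667 / 100) × (60 - 7.5) = 26.75°Rø.

26.75°Rø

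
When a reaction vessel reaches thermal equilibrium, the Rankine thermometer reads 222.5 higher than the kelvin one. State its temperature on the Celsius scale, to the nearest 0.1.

5.0°C

Let x be the kelvin reading; then the Rankine reading is 1.8·x.
(1.8·x) - x = 222.5  ⇒  (0.8)·x = 222.5  ⇒  x = 278.1250 K.
In Celsius: 278.125 - 273.15 = 5.0°C.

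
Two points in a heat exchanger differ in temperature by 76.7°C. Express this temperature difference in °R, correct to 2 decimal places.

For a temperature interval the offset drops out; only the factor 1.8 applies.
76.7 × 1.8 = 138.06.

138.06°R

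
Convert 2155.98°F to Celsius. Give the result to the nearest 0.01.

In Celsius: (2155.98 - 32) × 5/9 = 1179.9889°C.

1179.99°C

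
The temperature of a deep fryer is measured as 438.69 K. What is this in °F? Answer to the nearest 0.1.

In Celsius: 438.69 - 273.15 = 165.5400°C.
In Fahrenheit: 165.5400 × 1.8 + 32 = 330.0°F.

330.0°F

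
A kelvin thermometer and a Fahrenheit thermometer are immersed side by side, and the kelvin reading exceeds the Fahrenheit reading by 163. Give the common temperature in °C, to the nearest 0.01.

Let x be the kelvin reading; then the Fahrenheit reading is 1.8·x - 459.67.
(1.8·x - 459.67) - x = -163  ⇒  (0.8)·x = 296.67  ⇒  x = 370.8375 K.
In Celsius: 370.8375 - 273.15 = 97.69°C.

97.69°C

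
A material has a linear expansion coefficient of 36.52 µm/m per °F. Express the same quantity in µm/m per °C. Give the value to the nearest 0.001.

Since only a temperature interval is involved, the additive offset between the scales drops out.
A change of 1°C is a change of 1.8°F, so per °C the value is 36.52 × 1.8 = 65.736.

65.736 µm/m per °C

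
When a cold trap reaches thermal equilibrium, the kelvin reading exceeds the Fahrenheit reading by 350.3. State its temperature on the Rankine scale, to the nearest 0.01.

Let x be the kelvin reading; then the Fahrenheit reading is 1.8·x - 459.67.
(1.8·x - 459.67) - x = -350.3  ⇒  (0.8)·x = 109.37  ⇒  x = 136.7125 K.
In Celsius: 136.7125 - 273.15 = -136.4375°C.
In Rankine: -136.4375 × 1.8 + 491.67 = 246.08°R.

246.08°R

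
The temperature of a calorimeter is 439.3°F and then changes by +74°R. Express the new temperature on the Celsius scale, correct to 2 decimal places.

267.39°C

Initial temperature in Celsius: (439.3 - 32) × 5/9 = 226.2778°C.
The 74°R change is an interval, so only the factor 5/9 applies: +74 × 5/9 = +41.1111°C.
Final Celsius temperature: 226.2778 + 41.1111 = 267.3889°C.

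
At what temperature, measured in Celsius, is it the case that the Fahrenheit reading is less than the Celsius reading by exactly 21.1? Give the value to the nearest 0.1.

Let C be the Celsius reading. The Fahrenheit reading is F = 1.8·C + 32.
Require F - C = -21.1: (0.8)·C + 32 = -21.1.
C = (-21.1 - 32) / (0.8) = -66.4.

-66.4°C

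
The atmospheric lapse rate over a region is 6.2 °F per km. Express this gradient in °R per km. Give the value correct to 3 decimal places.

6.200 °R/km

The quantity depends on a temperature interval, so only the ratio of degree sizes applies; the offset between the scales is irrelevant.
A change of 1°F is a change of 1°R, so 6.2 × 1 = 6.200.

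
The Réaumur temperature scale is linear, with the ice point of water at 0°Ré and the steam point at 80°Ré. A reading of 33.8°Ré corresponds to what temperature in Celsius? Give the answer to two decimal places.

Linear interpolation between the fixed points: C = (33.8 - 0) × 100 / (80 - 0) = 42.2500°C.

42.25°C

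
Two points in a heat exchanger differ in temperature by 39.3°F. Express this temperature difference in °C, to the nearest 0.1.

21.8°C

Only the scale ratio 5/9 matters for a change in temperature.
39.3 × 5/9 = 21.8.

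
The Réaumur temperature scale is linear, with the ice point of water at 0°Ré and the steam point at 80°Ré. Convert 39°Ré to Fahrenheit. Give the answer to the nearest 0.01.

119.75°F

Linear interpolation between the fixed points: C = (39 - 0) × 100 / (80 - 0) = 48.7500°C.
Then 48.7500 × 1.8 + 32 = 119.75°F.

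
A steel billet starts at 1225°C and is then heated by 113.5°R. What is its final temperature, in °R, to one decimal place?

2810.2°R

The 113.5°R change is an interval, so only the factor 5/9 applies: +113.5 × 5/9 = +63.0556°C.
Final Celsius temperature: 1225.0000 + 63.0556 = 1288.0556°C.
In Rankine: 1288.0556 × 1.8 + 491.67 = 2810.2°R.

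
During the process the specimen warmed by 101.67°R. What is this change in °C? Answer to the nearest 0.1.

For a temperature interval the offset drops out; only the factor 5/9 applies.
101.67 × 5/9 = 56.5.

56.5°C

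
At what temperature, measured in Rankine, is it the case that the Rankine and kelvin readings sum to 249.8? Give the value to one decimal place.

Let R be the Rankine reading. The kelvin reading is K = 5/9·R.
Require R + K = 249.8: (14/9)·R = 249.8.
R = (249.8) / (14/9) = 160.6.

160.6°R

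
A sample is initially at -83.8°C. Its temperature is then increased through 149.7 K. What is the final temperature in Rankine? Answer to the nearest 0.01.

610.29°R

The 149.7 K change is an interval; Kelvin and Celsius degrees are the same size, so ΔC = +149.7°C.
Final Celsius temperature: -83.8000 + 149.7000 = 65.9000°C.
In Rankine: 65.9000 × 1.8 + 491.67 = 610.29°R.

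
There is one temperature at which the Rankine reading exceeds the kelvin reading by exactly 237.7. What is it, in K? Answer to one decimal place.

297.1 K

Let K be the kelvin reading. The Rankine reading is R = 1.8·K.
Require R - K = 237.7: (0.8)·K = 237.7.
K = (237.7) / (0.8) = 297.1.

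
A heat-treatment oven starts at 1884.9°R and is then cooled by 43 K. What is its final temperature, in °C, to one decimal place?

731.0°C

Initial temperature in Celsius: (1884.9 - 491.67) × 5/9 = 774.0167°C.
The 43 K change is an interval; Kelvin and Celsius degrees are the same size, so ΔC = -43°C.
Final Celsius temperature: 774.0167 - 43.0000 = 731.0167°C.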